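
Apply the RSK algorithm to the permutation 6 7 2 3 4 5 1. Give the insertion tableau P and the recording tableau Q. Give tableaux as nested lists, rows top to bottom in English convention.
Insert each entry of the permutation into P by Schensted row insertion, recording in Q the position of each new cell.

After inserting 6: P = [[6]].
After inserting 7: P = [[6, 7]].
After inserting 2: P = [[2, 7], [6]].
After inserting 3: P = [[2, 3], [6, 7]].
After inserting 4: P = [[2, 3, 4], [6, 7]].
After inserting 5: P = [[2, 3, 4, 5], [6, 7]].
After inserting 1: P = [[1, 3, 4, 5], [2, 7], [6]].

So P = [[1, 3, 4, 5], [2, 7], [6]], Q = [[1, 2, 5, 6], [3, 4], [7]].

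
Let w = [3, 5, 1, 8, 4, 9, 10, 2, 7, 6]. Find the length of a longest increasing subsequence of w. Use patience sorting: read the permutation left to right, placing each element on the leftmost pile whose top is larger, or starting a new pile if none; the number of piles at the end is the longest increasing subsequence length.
3: new pile. tops = [3]
5: new pile. tops = [3, 5]
1: onto pile 1 (replacing 3). tops = [1, 5]
8: new pile. tops = [1, 5, 8]
4: onto pile 2 (replacing 5). tops = [1, 4, 8]
9: new pile. tops = [1, 4, 8, 9]
10: new pile. tops = [1, 4, 8, 9, 10]
2: onto pile 2 (replacing 4). tops = [1, 2, 8, 9, 10]
7: onto pile 3 (replacing 8). tops = [1, 2, 7, 9, 10]
6: onto pile 3 (replacing 7). tops = [1, 2, 6, 9, 10]

5 piles, so the longest increasing subsequence has length 5.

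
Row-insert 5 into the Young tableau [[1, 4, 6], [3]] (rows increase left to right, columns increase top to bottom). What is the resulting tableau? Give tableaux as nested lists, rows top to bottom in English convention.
In row 1, 5 replaces 6 (the leftmost entry greater than 5); 6 is bumped to row 2. 6 is appended to row 2. The new tableau is [[1, 4, 5], [3, 6]].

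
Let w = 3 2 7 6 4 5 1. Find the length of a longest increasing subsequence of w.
3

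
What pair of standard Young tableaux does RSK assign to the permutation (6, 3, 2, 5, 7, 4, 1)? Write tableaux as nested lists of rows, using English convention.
P = [[1, 4, 7], [2, 5], [3], [6]], Q = [[1, 4, 5], [2, 6], [3], [7]]

Insert each entry of the permutation into P by Schensted row insertion, recording in Q the position of each new cell.

Insert 6: appended to row 1. P = [[6]].
Insert 3: 3 bumps 6 from row 1; 6 starts row 2. P = [[3], [6]].
Insert 2: 2 bumps 3 from row 1; 3 bumps 6 from row 2; 6 starts row 3. P = [[2], [3], [6]].
Insert 5: appended to row 1. P = [[2, 5], [3], [6]].
Insert 7: appended to row 1. P = [[2, 5, 7], [3], [6]].
Insert 4: 4 bumps 5 from row 1; 5 appends to row 2. P = [[2, 4, 7], [3, 5], [6]].
Insert 1: 1 bumps 2 from row 1; 2 bumps 3 from row 2; 3 bumps 6 from row 3; 6 starts row 4. P = [[1, 4, 7], [2, 5], [3], [6]].

So P = [[1, 4, 7], [2, 5], [3], [6]], Q = [[1, 4, 5], [2, 6], [3], [7]].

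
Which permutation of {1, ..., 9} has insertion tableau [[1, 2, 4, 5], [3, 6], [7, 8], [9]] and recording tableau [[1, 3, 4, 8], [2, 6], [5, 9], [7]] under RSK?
Reverse the RSK construction: for i from n down to 1, find the cell of Q containing i, remove the entry at that cell from P, and reverse-bump it up through P; the value ejected from row 1 is w(i).

Step i=9: Q has 9 at row 3, column 2; remove 8 from row 3 of P and reverse-bump: 8 enters row 2 and ejects 6; 6 enters row 1 and ejects 5. So w(9) = 5. P is now [[1, 2, 4, 6], [3, 8], [7], [9]].
Step i=8: Q has 8 at row 1, column 4; remove that cell from P, ejecting 6. So w(8) = 6. P is now [[1, 2, 4], [3, 8], [7], [9]].
Step i=7: Q has 7 at row 4, column 1; remove 9 from row 4 of P and reverse-bump: 9 enters row 3 and ejects 7; 7 enters row 2 and ejects 3; 3 enters row 1 and ejects 2. So w(7) = 2. P is now [[1, 3, 4], [7, 8], [9]].
Step i=6: Q has 6 at row 2, column 2; remove 8 from row 2 of P and reverse-bump: 8 enters row 1 and ejects 4. So w(6) = 4. P is now [[1, 3, 8], [7], [9]].
Step i=5: Q has 5 at row 3, column 1; remove 9 from row 3 of P and reverse-bump: 9 enters row 2 and ejects 7; 7 enters row 1 and ejects 3. So w(5) = 3. P is now [[1, 7, 8], [9]].
Step i=4: Q has 4 at row 1, column 3; remove that cell from P, ejecting 8. So w(4) = 8. P is now [[1, 7], [9]].
Step i=3: Q has 3 at row 1, column 2; remove that cell from P, ejecting 7. So w(3) = 7. P is now [[1], [9]].
Step i=2: Q has 2 at row 2, column 1; remove 9 from row 2 of P and reverse-bump: 9 enters row 1 and ejects 1. So w(2) = 1. P is now [[9]].
Step i=1: Q has 1 at row 1, column 1; remove that cell from P, ejecting 9. So w(1) = 9. P is now [].

So w = 9 1 7 8 3 4 2 6 5.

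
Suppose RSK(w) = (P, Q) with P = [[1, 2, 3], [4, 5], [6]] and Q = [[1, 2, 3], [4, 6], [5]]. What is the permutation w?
Reverse the RSK construction: for i from n down to 1, find the cell of Q containing i, remove the entry at that cell from P, and reverse-bump it up through P; the value ejected from row 1 is w(i).

Step i=6: Q has 6 at row 2, column 2; remove 5 from row 2 of P and reverse-bump: 5 enters row 1 and ejects 3. So w(6) = 3. P is now [[1, 2, 5], [4], [6]].
Step i=5: Q has 5 at row 3, column 1; remove 6 from row 3 of P and reverse-bump: 6 enters row 2 and ejects 4; 4 enters row 1 and ejects 2. So w(5) = 2. P is now [[1, 4, 5], [6]].
Step i=4: Q has 4 at row 2, column 1; remove 6 from row 2 of P and reverse-bump: 6 enters row 1 and ejects 5. So w(4) = 5. P is now [[1, 4, 6]].
Step i=3: Q has 3 at row 1, column 3; remove that cell from P, ejecting 6. So w(3) = 6. P is now [[1, 4]].
Step i=2: Q has 2 at row 1, column 2; remove that cell from P, ejecting 4. So w(2) = 4. P is now [[1]].
Step i=1: Q has 1 at row 1, column 1; remove that cell from P, ejecting 1. So w(1) = 1. P is now [].

So w = 1 4 6 5 2 3.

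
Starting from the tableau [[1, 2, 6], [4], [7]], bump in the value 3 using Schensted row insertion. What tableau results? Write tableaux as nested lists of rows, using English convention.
In row 1, 3 replaces 6 (the leftmost entry greater than 3); 6 is bumped to row 2. 6 is appended to row 2. The new tableau is [[1, 2, 3], [4, 6], [7]].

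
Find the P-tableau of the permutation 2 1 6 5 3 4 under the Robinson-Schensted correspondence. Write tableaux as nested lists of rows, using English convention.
P = [[1, 3, 4], [2, 5], [6]]

Insert 2: appended to row 1. P = [[2]].
Insert 1: 1 bumps 2 from row 1; 2 starts row 2. P = [[1], [2]].
Insert 6: appended to row 1. P = [[1, 6], [2]].
Insert 5: 5 bumps 6 from row 1; 6 appends to row 2. P = [[1, 5], [2, 6]].
Insert 3: 3 bumps 5 from row 1; 5 bumps 6 from row 2; 6 starts row 3. P = [[1, 3], [2, 5], [6]].
Insert 4: appended to row 1. P = [[1, 3, 4], [2, 5], [6]].

So P = [[1, 3, 4], [2, 5], [6]].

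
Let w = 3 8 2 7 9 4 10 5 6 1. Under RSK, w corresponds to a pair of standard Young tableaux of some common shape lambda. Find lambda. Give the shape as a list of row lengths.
Row-insert each entry into an empty tableau.

After inserting 3: P = [[3]].
After inserting 8: P = [[3, 8]].
After inserting 2: P = [[2, 8], [3]].
After inserting 7: P = [[2, 7], [3, 8]].
After inserting 9: P = [[2, 7, 9], [3, 8]].
After inserting 4: P = [[2, 4, 9], [3, 7], [8]].
After inserting 10: P = [[2, 4, 9, 10], [3, 7], [8]].
After inserting 5: P = [[2, 4, 5, 10], [3, 7, 9], [8]].
After inserting 6: P = [[2, 4, 5, 6], [3, 7, 9, 10], [8]].
After inserting 1: P = [[1, 4, 5, 6], [2, 7, 9, 10], [3], [8]].

The final insertion tableau P = [[1, 4, 5, 6], [2, 7, 9, 10], [3], [8]] has shape [4, 4, 1, 1].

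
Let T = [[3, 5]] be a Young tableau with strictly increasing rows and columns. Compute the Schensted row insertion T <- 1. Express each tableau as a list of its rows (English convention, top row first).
[[1, 5], [3]]

In row 1, 1 replaces 3 (the leftmost entry greater than 1); 3 is bumped to row 2. 3 starts a new row 2. The new tableau is [[1, 5], [3]].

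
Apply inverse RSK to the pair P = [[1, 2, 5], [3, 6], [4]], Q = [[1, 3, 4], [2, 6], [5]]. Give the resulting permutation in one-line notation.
Reverse RSK: for i = n, n-1, ..., 1, locate i in Q, remove the corresponding corner cell from P, and reverse-bump its entry up through P; the value ejected from row 1 is w(i).

So w = 4 1 3 6 2 5.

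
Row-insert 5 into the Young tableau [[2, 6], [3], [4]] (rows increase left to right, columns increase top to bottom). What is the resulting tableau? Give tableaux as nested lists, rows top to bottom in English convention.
[[2, 5], [3, 6], [4]]

In row 1, 5 replaces 6 (the leftmost entry greater than 5); 6 is bumped to row 2. 6 is appended to row 2. The new tableau is [[2, 5], [3, 6], [4]].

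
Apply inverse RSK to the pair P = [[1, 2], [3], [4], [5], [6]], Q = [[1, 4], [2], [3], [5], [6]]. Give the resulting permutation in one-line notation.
Reverse the RSK construction: for i from n down to 1, find the cell of Q containing i, remove the entry at that cell from P, and reverse-bump it up through P; the value ejected from row 1 is w(i).

Step i=6: Q has 6 at row 5, column 1; remove 6 from row 5 of P and reverse-bump: 6 enters row 4 and ejects 5; 5 enters row 3 and ejects 4; 4 enters row 2 and ejects 3; 3 enters row 1 and ejects 2. So w(6) = 2. P is now [[1, 3], [4], [5], [6]].
Step i=5: Q has 5 at row 4, column 1; remove 6 from row 4 of P and reverse-bump: 6 enters row 3 and ejects 5; 5 enters row 2 and ejects 4; 4 enters row 1 and ejects 3. So w(5) = 3. P is now [[1, 4], [5], [6]].
Step i=4: Q has 4 at row 1, column 2; remove that cell from P, ejecting 4. So w(4) = 4. P is now [[1], [5], [6]].
Step i=3: Q has 3 at row 3, column 1; remove 6 from row 3 of P and reverse-bump: 6 enters row 2 and ejects 5; 5 enters row 1 and ejects 1. So w(3) = 1. P is now [[5], [6]].
Step i=2: Q has 2 at row 2, column 1; remove 6 from row 2 of P and reverse-bump: 6 enters row 1 and ejects 5. So w(2) = 5. P is now [[6]].
Step i=1: Q has 1 at row 1, column 1; remove that cell from P, ejecting 6. So w(1) = 6. P is now [].

So w = 6 5 1 4 3 2.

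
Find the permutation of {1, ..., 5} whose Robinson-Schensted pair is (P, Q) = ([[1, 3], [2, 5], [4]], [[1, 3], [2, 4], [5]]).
Reverse RSK: for i = n, n-1, ..., 1, locate i in Q, remove the corresponding corner cell from P, and reverse-bump its entry up through P; the value ejected from row 1 is w(i).

So w = 4 2 5 3 1.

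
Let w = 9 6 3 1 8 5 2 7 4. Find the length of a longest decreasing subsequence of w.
4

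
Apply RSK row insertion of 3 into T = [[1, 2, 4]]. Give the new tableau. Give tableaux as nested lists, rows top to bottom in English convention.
In row 1, 3 replaces 4 (the leftmost entry greater than 3); 4 is bumped to row 2. 4 starts a new row 2. The new tableau is [[1, 2, 3], [4]].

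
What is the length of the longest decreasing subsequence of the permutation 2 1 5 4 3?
3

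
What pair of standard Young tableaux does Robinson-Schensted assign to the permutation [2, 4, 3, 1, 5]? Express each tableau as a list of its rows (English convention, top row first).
Insert each entry of the permutation into P by Schensted row insertion, recording in Q the position of each new cell.

Insert 2: appended to row 1. P = [[2]].
Insert 4: appended to row 1. P = [[2, 4]].
Insert 3: 3 bumps 4 from row 1; 4 starts row 2. P = [[2, 3], [4]].
Insert 1: 1 bumps 2 from row 1; 2 bumps 4 from row 2; 4 starts row 3. P = [[1, 3], [2], [4]].
Insert 5: appended to row 1. P = [[1, 3, 5], [2], [4]].

So P = [[1, 3, 5], [2], [4]], Q = [[1, 2, 5], [3], [4]].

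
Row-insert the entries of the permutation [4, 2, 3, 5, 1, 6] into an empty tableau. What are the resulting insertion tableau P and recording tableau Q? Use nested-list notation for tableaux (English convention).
P = [[1, 3, 5, 6], [2], [4]], Q = [[1, 3, 4, 6], [2], [5]]

Insert each entry of the permutation into P by Schensted row insertion, recording in Q the position of each new cell.

Insert 4: appended to row 1. P = [[4]], Q = [[1]].
Insert 2: 2 bumps 4 from row 1; 4 starts row 2. P = [[2], [4]], Q = [[1], [2]].
Insert 3: appended to row 1. P = [[2, 3], [4]], Q = [[1, 3], [2]].
Insert 5: appended to row 1. P = [[2, 3, 5], [4]], Q = [[1, 3, 4], [2]].
Insert 1: 1 bumps 2 from row 1; 2 bumps 4 from row 2; 4 starts row 3. P = [[1, 3, 5], [2], [4]], Q = [[1, 3, 4], [2], [5]].
Insert 6: appended to row 1. P = [[1, 3, 5, 6], [2], [4]], Q = [[1, 3, 4, 6], [2], [5]].

So P = [[1, 3, 5, 6], [2], [4]], Q = [[1, 3, 4, 6], [2], [5]].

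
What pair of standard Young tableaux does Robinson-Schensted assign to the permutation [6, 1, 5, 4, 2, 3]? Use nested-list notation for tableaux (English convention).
Insert each entry of the permutation into P by Schensted row insertion, recording in Q the position of each new cell.

Insert 6: appended to row 1. P = [[6]].
Insert 1: 1 bumps 6 from row 1; 6 starts row 2. P = [[1], [6]].
Insert 5: appended to row 1. P = [[1, 5], [6]].
Insert 4: 4 bumps 5 from row 1; 5 bumps 6 from row 2; 6 starts row 3. P = [[1, 4], [5], [6]].
Insert 2: 2 bumps 4 from row 1; 4 bumps 5 from row 2; 5 bumps 6 from row 3; 6 starts row 4. P = [[1, 2], [4], [5], [6]].
Insert 3: appended to row 1. P = [[1, 2, 3], [4], [5], [6]].

So P = [[1, 2, 3], [4], [5], [6]], Q = [[1, 3, 6], [2], [4], [5]].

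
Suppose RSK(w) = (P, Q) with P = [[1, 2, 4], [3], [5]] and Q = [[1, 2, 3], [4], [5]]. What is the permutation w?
Reverse the RSK construction: for i from n down to 1, find the cell of Q containing i, remove the entry at that cell from P, and reverse-bump it up through P; the value ejected from row 1 is w(i).

Step i=5: Q has 5 at row 3, column 1; remove 5 from row 3 of P and reverse-bump: 5 enters row 2 and ejects 3; 3 enters row 1 and ejects 2. So w(5) = 2. P is now [[1, 3, 4], [5]].
Step i=4: Q has 4 at row 2, column 1; remove 5 from row 2 of P and reverse-bump: 5 enters row 1 and ejects 4. So w(4) = 4. P is now [[1, 3, 5]].
Step i=3: Q has 3 at row 1, column 3; remove that cell from P, ejecting 5. So w(3) = 5. P is now [[1, 3]].
Step i=2: Q has 2 at row 1, column 2; remove that cell from P, ejecting 3. So w(2) = 3. P is now [[1]].
Step i=1: Q has 1 at row 1, column 1; remove that cell from P, ejecting 1. So w(1) = 1. P is now [].

So w = 1 3 5 4 2.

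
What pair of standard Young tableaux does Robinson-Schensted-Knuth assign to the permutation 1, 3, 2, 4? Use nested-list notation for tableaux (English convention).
P = [[1, 2, 4], [3]], Q = [[1, 2, 4], [3]]

Insert each entry of the permutation into P by Schensted row insertion, recording in Q the position of each new cell.

Insert 1: appended to row 1. P = [[1]].
Insert 3: appended to row 1. P = [[1, 3]].
Insert 2: 2 bumps 3 from row 1; 3 starts row 2. P = [[1, 2], [3]].
Insert 4: appended to row 1. P = [[1, 2, 4], [3]].

So P = [[1, 2, 4], [3]], Q = [[1, 2, 4], [3]].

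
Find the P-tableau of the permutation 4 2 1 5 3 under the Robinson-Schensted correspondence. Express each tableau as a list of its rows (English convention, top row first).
Insert 4: appended to row 1. P = [[4]].
Insert 2: 2 bumps 4 from row 1; 4 starts row 2. P = [[2], [4]].
Insert 1: 1 bumps 2 from row 1; 2 bumps 4 from row 2; 4 starts row 3. P = [[1], [2], [4]].
Insert 5: appended to row 1. P = [[1, 5], [2], [4]].
Insert 3: 3 bumps 5 from row 1; 5 appends to row 2. P = [[1, 3], [2, 5], [4]].

So P = [[1, 3], [2, 5], [4]].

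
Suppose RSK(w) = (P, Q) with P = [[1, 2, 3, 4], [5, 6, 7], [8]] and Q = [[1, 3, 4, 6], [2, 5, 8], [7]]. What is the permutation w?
Reverse RSK: for i = n, n-1, ..., 1, locate i in Q, remove the corresponding corner cell from P, and reverse-bump its entry up through P; the value ejected from row 1 is w(i).

So w = 5 1 2 8 6 7 3 4.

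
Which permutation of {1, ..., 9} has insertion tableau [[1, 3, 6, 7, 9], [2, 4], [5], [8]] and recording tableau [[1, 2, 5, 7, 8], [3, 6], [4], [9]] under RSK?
2 8 5 1 6 4 7 9 3

Reverse the RSK construction: for i from n down to 1, find the cell of Q containing i, remove the entry at that cell from P, and reverse-bump it up through P; the value ejected from row 1 is w(i).

Step i=9: Q has 9 at row 4, column 1; remove 8 from row 4 of P and reverse-bump: 8 enters row 3 and ejects 5; 5 enters row 2 and ejects 4; 4 enters row 1 and ejects 3. So w(9) = 3. P is now [[1, 4, 6, 7, 9], [2, 5], [8]].
Step i=8: Q has 8 at row 1, column 5; remove that cell from P, ejecting 9. So w(8) = 9. P is now [[1, 4, 6, 7], [2, 5], [8]].
Step i=7: Q has 7 at row 1, column 4; remove that cell from P, ejecting 7. So w(7) = 7. P is now [[1, 4, 6], [2, 5], [8]].
Step i=6: Q has 6 at row 2, column 2; remove 5 from row 2 of P and reverse-bump: 5 enters row 1 and ejects 4. So w(6) = 4. P is now [[1, 5, 6], [2], [8]].
Step i=5: Q has 5 at row 1, column 3; remove that cell from P, ejecting 6. So w(5) = 6. P is now [[1, 5], [2], [8]].
Step i=4: Q has 4 at row 3, column 1; remove 8 from row 3 of P and reverse-bump: 8 enters row 2 and ejects 2; 2 enters row 1 and ejects 1. So w(4) = 1. P is now [[2, 5], [8]].
Step i=3: Q has 3 at row 2, column 1; remove 8 from row 2 of P and reverse-bump: 8 enters row 1 and ejects 5. So w(3) = 5. P is now [[2, 8]].
Step i=2: Q has 2 at row 1, column 2; remove that cell from P, ejecting 8. So w(2) = 8. P is now [[2]].
Step i=1: Q has 1 at row 1, column 1; remove that cell from P, ejecting 2. So w(1) = 2. P is now [].

So w = 2 8 5 1 6 4 7 9 3.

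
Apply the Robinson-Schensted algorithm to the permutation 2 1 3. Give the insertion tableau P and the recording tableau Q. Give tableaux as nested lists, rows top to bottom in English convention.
P = [[1, 3], [2]], Q = [[1, 3], [2]]

Insert each entry of the permutation into P by Schensted row insertion, recording in Q the position of each new cell.

Insert 2: appended to row 1. P = [[2]].
Insert 1: 1 bumps 2 from row 1; 2 starts row 2. P = [[1], [2]].
Insert 3: appended to row 1. P = [[1, 3], [2]].

So P = [[1, 3], [2]], Q = [[1, 3], [2]].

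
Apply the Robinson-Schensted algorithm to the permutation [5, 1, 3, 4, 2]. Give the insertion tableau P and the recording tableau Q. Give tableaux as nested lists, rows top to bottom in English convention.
Insert each entry of the permutation into P by Schensted row insertion, recording in Q the position of each new cell.

After inserting 5: P = [[5]].
After inserting 1: P = [[1], [5]].
After inserting 3: P = [[1, 3], [5]].
After inserting 4: P = [[1, 3, 4], [5]].
After inserting 2: P = [[1, 2, 4], [3], [5]].

So P = [[1, 2, 4], [3], [5]], Q = [[1, 3, 4], [2], [5]].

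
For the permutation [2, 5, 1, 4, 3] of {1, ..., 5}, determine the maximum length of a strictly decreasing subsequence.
3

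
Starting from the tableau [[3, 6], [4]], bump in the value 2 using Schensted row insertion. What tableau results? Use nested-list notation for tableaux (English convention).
In row 1, 2 replaces 3 (the leftmost entry greater than 2); 3 is bumped to row 2. In row 2, 3 replaces 4 (the leftmost entry greater than 3); 4 is bumped to row 3. 4 starts a new row 3. The new tableau is [[2, 6], [3], [4]].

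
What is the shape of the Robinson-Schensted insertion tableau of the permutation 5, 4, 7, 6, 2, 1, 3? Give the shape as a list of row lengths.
[2, 2, 2, 1]

RSK row insertion gives P = [[1, 3], [2, 6], [4, 7], [5]], which has shape [2, 2, 2, 1].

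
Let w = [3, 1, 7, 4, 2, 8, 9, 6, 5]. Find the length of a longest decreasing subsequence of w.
3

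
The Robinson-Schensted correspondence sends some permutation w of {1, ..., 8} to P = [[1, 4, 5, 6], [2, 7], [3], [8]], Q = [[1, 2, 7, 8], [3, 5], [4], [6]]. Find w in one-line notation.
3 8 7 2 4 1 5 6

Reverse RSK: for i = n, n-1, ..., 1, locate i in Q, remove the corresponding corner cell from P, and reverse-bump its entry up through P; the value ejected from row 1 is w(i).

So w = 3 8 7 2 4 1 5 6.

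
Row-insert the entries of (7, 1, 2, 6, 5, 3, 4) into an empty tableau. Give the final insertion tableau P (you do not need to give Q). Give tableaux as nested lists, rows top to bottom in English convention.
P = [[1, 2, 3, 4], [5], [6], [7]]

Insert 7: appended to row 1. P = [[7]].
Insert 1: 1 bumps 7 from row 1; 7 starts row 2. P = [[1], [7]].
Insert 2: appended to row 1. P = [[1, 2], [7]].
Insert 6: appended to row 1. P = [[1, 2, 6], [7]].
Insert 5: 5 bumps 6 from row 1; 6 bumps 7 from row 2; 7 starts row 3. P = [[1, 2, 5], [6], [7]].
Insert 3: 3 bumps 5 from row 1; 5 bumps 6 from row 2; 6 bumps 7 from row 3; 7 starts row 4. P = [[1, 2, 3], [5], [6], [7]].
Insert 4: appended to row 1. P = [[1, 2, 3, 4], [5], [6], [7]].

So P = [[1, 2, 3, 4], [5], [6], [7]].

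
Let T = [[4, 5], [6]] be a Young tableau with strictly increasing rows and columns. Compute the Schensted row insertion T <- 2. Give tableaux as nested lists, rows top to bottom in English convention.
[[2, 5], [4], [6]]

In row 1, 2 replaces 4 (the leftmost entry greater than 2); 4 is bumped to row 2. In row 2, 4 replaces 6 (the leftmost entry greater than 4); 6 is bumped to row 3. 6 starts a new row 3. The new tableau is [[2, 5], [4], [6]].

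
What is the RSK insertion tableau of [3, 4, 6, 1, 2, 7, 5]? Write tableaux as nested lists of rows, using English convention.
P = [[1, 2, 5, 7], [3, 4, 6]]

Insert 3: appended to row 1. P = [[3]].
Insert 4: appended to row 1. P = [[3, 4]].
Insert 6: appended to row 1. P = [[3, 4, 6]].
Insert 1: 1 bumps 3 from row 1; 3 starts row 2. P = [[1, 4, 6], [3]].
Insert 2: 2 bumps 4 from row 1; 4 appends to row 2. P = [[1, 2, 6], [3, 4]].
Insert 7: appended to row 1. P = [[1, 2, 6, 7], [3, 4]].
Insert 5: 5 bumps 6 from row 1; 6 appends to row 2. P = [[1, 2, 5, 7], [3, 4, 6]].

So P = [[1, 2, 5, 7], [3, 4, 6]].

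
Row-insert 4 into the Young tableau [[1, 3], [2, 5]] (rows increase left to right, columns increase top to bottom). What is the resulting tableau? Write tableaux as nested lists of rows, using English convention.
[[1, 3, 4], [2, 5]]

4 is larger than every entry of row 1, so it is appended to row 1. The new tableau is [[1, 3, 4], [2, 5]].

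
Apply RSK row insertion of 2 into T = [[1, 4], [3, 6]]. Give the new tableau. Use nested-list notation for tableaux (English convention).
[[1, 2], [3, 4], [6]]

In row 1, 2 replaces 4 (the leftmost entry greater than 2); 4 is bumped to row 2. In row 2, 4 replaces 6 (the leftmost entry greater than 4); 6 is bumped to row 3. 6 starts a new row 3. The new tableau is [[1, 2], [3, 4], [6]].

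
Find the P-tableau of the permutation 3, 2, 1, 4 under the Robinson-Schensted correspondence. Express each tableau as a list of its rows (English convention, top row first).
Insert 3: appended to row 1. P = [[3]].
Insert 2: 2 bumps 3 from row 1; 3 starts row 2. P = [[2], [3]].
Insert 1: 1 bumps 2 from row 1; 2 bumps 3 from row 2; 3 starts row 3. P = [[1], [2], [3]].
Insert 4: appended to row 1. P = [[1, 4], [2], [3]].

So P = [[1, 4], [2], [3]].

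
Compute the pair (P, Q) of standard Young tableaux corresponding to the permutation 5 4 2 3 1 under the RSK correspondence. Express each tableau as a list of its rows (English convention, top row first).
P = [[1, 3], [2], [4], [5]], Q = [[1, 4], [2], [3], [5]]

Insert each entry of the permutation into P by Schensted row insertion, recording in Q the position of each new cell.

Insert 5: appended to row 1. P = [[5]].
Insert 4: 4 bumps 5 from row 1; 5 starts row 2. P = [[4], [5]].
Insert 2: 2 bumps 4 from row 1; 4 bumps 5 from row 2; 5 starts row 3. P = [[2], [4], [5]].
Insert 3: appended to row 1. P = [[2, 3], [4], [5]].
Insert 1: 1 bumps 2 from row 1; 2 bumps 4 from row 2; 4 bumps 5 from row 3; 5 starts row 4. P = [[1, 3], [2], [4], [5]].

So P = [[1, 3], [2], [4], [5]], Q = [[1, 4], [2], [3], [5]].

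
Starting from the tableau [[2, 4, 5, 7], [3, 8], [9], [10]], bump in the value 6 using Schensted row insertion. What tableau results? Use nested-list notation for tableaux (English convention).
In row 1, 6 replaces 7 (the leftmost entry greater than 6); 7 is bumped to row 2. In row 2, 7 replaces 8 (the leftmost entry greater than 7); 8 is bumped to row 3. In row 3, 8 replaces 9 (the leftmost entry greater than 8); 9 is bumped to row 4. In row 4, 9 replaces 10 (the leftmost entry greater than 9); 10 is bumped to row 5. 10 starts a new row 5. The new tableau is [[2, 4, 5, 6], [3, 7], [8], [9], [10]].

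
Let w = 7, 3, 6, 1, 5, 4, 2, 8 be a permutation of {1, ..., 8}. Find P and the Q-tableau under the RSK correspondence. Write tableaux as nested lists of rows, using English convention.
P = [[1, 2, 8], [3, 4], [5], [6], [7]], Q = [[1, 3, 8], [2, 5], [4], [6], [7]]

Insert each entry of the permutation into P by Schensted row insertion, recording in Q the position of each new cell.

After inserting 7: P = [[7]].
After inserting 3: P = [[3], [7]].
After inserting 6: P = [[3, 6], [7]].
After inserting 1: P = [[1, 6], [3], [7]].
After inserting 5: P = [[1, 5], [3, 6], [7]].
After inserting 4: P = [[1, 4], [3, 5], [6], [7]].
After inserting 2: P = [[1, 2], [3, 4], [5], [6], [7]].
After inserting 8: P = [[1, 2, 8], [3, 4], [5], [6], [7]].

So P = [[1, 2, 8], [3, 4], [5], [6], [7]], Q = [[1, 3, 8], [2, 5], [4], [6], [7]].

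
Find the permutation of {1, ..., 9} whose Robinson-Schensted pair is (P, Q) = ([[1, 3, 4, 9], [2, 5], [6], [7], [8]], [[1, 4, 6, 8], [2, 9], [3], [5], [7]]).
8 7 2 6 3 5 1 9 4

Reverse the RSK construction: for i from n down to 1, find the cell of Q containing i, remove the entry at that cell from P, and reverse-bump it up through P; the value ejected from row 1 is w(i).

Step i=9: Q has 9 at row 2, column 2; remove 5 from row 2 of P and reverse-bump: 5 enters row 1 and ejects 4. So w(9) = 4. P is now [[1, 3, 5, 9], [2], [6], [7], [8]].
Step i=8: Q has 8 at row 1, column 4; remove that cell from P, ejecting 9. So w(8) = 9. P is now [[1, 3, 5], [2], [6], [7], [8]].
Step i=7: Q has 7 at row 5, column 1; remove 8 from row 5 of P and reverse-bump: 8 enters row 4 and ejects 7; 7 enters row 3 and ejects 6; 6 enters row 2 and ejects 2; 2 enters row 1 and ejects 1. So w(7) = 1. P is now [[2, 3, 5], [6], [7], [8]].
Step i=6: Q has 6 at row 1, column 3; remove that cell from P, ejecting 5. So w(6) = 5. P is now [[2, 3], [6], [7], [8]].
Step i=5: Q has 5 at row 4, column 1; remove 8 from row 4 of P and reverse-bump: 8 enters row 3 and ejects 7; 7 enters row 2 and ejects 6; 6 enters row 1 and ejects 3. So w(5) = 3. P is now [[2, 6], [7], [8]].
Step i=4: Q has 4 at row 1, column 2; remove that cell from P, ejecting 6. So w(4) = 6. P is now [[2], [7], [8]].
Step i=3: Q has 3 at row 3, column 1; remove 8 from row 3 of P and reverse-bump: 8 enters row 2 and ejects 7; 7 enters row 1 and ejects 2. So w(3) = 2. P is now [[7], [8]].
Step i=2: Q has 2 at row 2, column 1; remove 8 from row 2 of P and reverse-bump: 8 enters row 1 and ejects 7. So w(2) = 7. P is now [[8]].
Step i=1: Q has 1 at row 1, column 1; remove that cell from P, ejecting 8. So w(1) = 8. P is now [].

So w = 8 7 2 6 3 5 1 9 4.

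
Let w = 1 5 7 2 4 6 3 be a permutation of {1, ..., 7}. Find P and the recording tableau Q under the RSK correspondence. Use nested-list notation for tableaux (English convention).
P = [[1, 2, 3, 6], [4, 7], [5]], Q = [[1, 2, 3, 6], [4, 5], [7]]

Insert each entry of the permutation into P by Schensted row insertion, recording in Q the position of each new cell.

Insert 1: appended to row 1. P = [[1]], Q = [[1]].
Insert 5: appended to row 1. P = [[1, 5]], Q = [[1, 2]].
Insert 7: appended to row 1. P = [[1, 5, 7]], Q = [[1, 2, 3]].
Insert 2: 2 bumps 5 from row 1; 5 starts row 2. P = [[1, 2, 7], [5]], Q = [[1, 2, 3], [4]].
Insert 4: 4 bumps 7 from row 1; 7 appends to row 2. P = [[1, 2, 4], [5, 7]], Q = [[1, 2, 3], [4, 5]].
Insert 6: appended to row 1. P = [[1, 2, 4, 6], [5, 7]], Q = [[1, 2, 3, 6], [4, 5]].
Insert 3: 3 bumps 4 from row 1; 4 bumps 5 from row 2; 5 starts row 3. P = [[1, 2, 3, 6], [4, 7], [5]], Q = [[1, 2, 3, 6], [4, 5], [7]].

So P = [[1, 2, 3, 6], [4, 7], [5]], Q = [[1, 2, 3, 6], [4, 5], [7]].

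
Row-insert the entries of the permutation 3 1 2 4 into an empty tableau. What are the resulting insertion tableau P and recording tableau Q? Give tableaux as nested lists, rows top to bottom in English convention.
P = [[1, 2, 4], [3]], Q = [[1, 3, 4], [2]]

Insert each entry of the permutation into P by Schensted row insertion, recording in Q the position of each new cell.

Insert 3: appended to row 1. P = [[3]].
Insert 1: 1 bumps 3 from row 1; 3 starts row 2. P = [[1], [3]].
Insert 2: appended to row 1. P = [[1, 2], [3]].
Insert 4: appended to row 1. P = [[1, 2, 4], [3]].

So P = [[1, 2, 4], [3]], Q = [[1, 3, 4], [2]].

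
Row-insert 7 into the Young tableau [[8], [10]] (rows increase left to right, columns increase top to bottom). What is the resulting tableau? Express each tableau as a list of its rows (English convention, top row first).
In row 1, 7 replaces 8 (the leftmost entry greater than 7); 8 is bumped to row 2. In row 2, 8 replaces 10 (the leftmost entry greater than 8); 10 is bumped to row 3. 10 starts a new row 3. The new tableau is [[7], [8], [10]].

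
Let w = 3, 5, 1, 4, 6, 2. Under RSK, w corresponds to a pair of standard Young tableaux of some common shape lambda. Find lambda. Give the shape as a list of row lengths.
[3, 2, 1]

RSK row insertion gives P = [[1, 2, 6], [3, 4], [5]], which has shape [3, 2, 1].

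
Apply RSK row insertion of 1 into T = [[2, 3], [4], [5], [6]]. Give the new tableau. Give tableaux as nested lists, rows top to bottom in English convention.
[[1, 3], [2], [4], [5], [6]]

In row 1, 1 replaces 2 (the leftmost entry greater than 1); 2 is bumped to row 2. In row 2, 2 replaces 4 (the leftmost entry greater than 2); 4 is bumped to row 3. In row 3, 4 replaces 5 (the leftmost entry greater than 4); 5 is bumped to row 4. In row 4, 5 replaces 6 (the leftmost entry greater than 5); 6 is bumped to row 5. 6 starts a new row 5. The new tableau is [[1, 3], [2], [4], [5], [6]].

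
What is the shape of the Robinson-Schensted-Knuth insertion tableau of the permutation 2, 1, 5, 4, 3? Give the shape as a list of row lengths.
RSK row insertion gives P = [[1, 3], [2, 4], [5]], which has shape [2, 2, 1].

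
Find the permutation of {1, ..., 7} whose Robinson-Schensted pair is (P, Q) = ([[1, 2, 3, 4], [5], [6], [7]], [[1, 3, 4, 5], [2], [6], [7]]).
7 1 2 3 6 5 4

Reverse the RSK construction: for i from n down to 1, find the cell of Q containing i, remove the entry at that cell from P, and reverse-bump it up through P; the value ejected from row 1 is w(i).

Step i=7: Q has 7 at row 4, column 1; remove 7 from row 4 of P and reverse-bump: 7 enters row 3 and ejects 6; 6 enters row 2 and ejects 5; 5 enters row 1 and ejects 4. So w(7) = 4. P is now [[1, 2, 3, 5], [6], [7]].
Step i=6: Q has 6 at row 3, column 1; remove 7 from row 3 of P and reverse-bump: 7 enters row 2 and ejects 6; 6 enters row 1 and ejects 5. So w(6) = 5. P is now [[1, 2, 3, 6], [7]].
Step i=5: Q has 5 at row 1, column 4; remove that cell from P, ejecting 6. So w(5) = 6. P is now [[1, 2, 3], [7]].
Step i=4: Q has 4 at row 1, column 3; remove that cell from P, ejecting 3. So w(4) = 3. P is now [[1, 2], [7]].
Step i=3: Q has 3 at row 1, column 2; remove that cell from P, ejecting 2. So w(3) = 2. P is now [[1], [7]].
Step i=2: Q has 2 at row 2, column 1; remove 7 from row 2 of P and reverse-bump: 7 enters row 1 and ejects 1. So w(2) = 1. P is now [[7]].
Step i=1: Q has 1 at row 1, column 1; remove that cell from P, ejecting 7. So w(1) = 7. P is now [].

So w = 7 1 2 3 6 5 4.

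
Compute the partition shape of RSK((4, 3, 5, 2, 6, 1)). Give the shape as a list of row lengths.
Row-insert each entry into an empty tableau.

After inserting 4: P = [[4]].
After inserting 3: P = [[3], [4]].
After inserting 5: P = [[3, 5], [4]].
After inserting 2: P = [[2, 5], [3], [4]].
After inserting 6: P = [[2, 5, 6], [3], [4]].
After inserting 1: P = [[1, 5, 6], [2], [3], [4]].

The final insertion tableau P = [[1, 5, 6], [2], [3], [4]] has shape [3, 1, 1, 1].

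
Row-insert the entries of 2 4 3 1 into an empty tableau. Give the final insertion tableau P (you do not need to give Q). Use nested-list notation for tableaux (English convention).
After inserting 2: P = [[2]].
After inserting 4: P = [[2, 4]].
After inserting 3: P = [[2, 3], [4]].
After inserting 1: P = [[1, 3], [2], [4]].

So P = [[1, 3], [2], [4]].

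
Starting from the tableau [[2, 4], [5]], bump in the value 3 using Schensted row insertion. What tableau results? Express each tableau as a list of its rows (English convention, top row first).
In row 1, 3 replaces 4 (the leftmost entry greater than 3); 4 is bumped to row 2. In row 2, 4 replaces 5 (the leftmost entry greater than 4); 5 is bumped to row 3. 5 starts a new row 3. The new tableau is [[2, 3], [4], [5]].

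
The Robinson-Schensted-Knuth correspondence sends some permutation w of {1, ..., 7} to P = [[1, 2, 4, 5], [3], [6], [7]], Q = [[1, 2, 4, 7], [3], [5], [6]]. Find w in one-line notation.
1 7 3 6 4 2 5

Reverse the RSK construction: for i from n down to 1, find the cell of Q containing i, remove the entry at that cell from P, and reverse-bump it up through P; the value ejected from row 1 is w(i).

Step i=7: Q has 7 at row 1, column 4; remove that cell from P, ejecting 5. So w(7) = 5. P is now [[1, 2, 4], [3], [6], [7]].
Step i=6: Q has 6 at row 4, column 1; remove 7 from row 4 of P and reverse-bump: 7 enters row 3 and ejects 6; 6 enters row 2 and ejects 3; 3 enters row 1 and ejects 2. So w(6) = 2. P is now [[1, 3, 4], [6], [7]].
Step i=5: Q has 5 at row 3, column 1; remove 7 from row 3 of P and reverse-bump: 7 enters row 2 and ejects 6; 6 enters row 1 and ejects 4. So w(5) = 4. P is now [[1, 3, 6], [7]].
Step i=4: Q has 4 at row 1, column 3; remove that cell from P, ejecting 6. So w(4) = 6. P is now [[1, 3], [7]].
Step i=3: Q has 3 at row 2, column 1; remove 7 from row 2 of P and reverse-bump: 7 enters row 1 and ejects 3. So w(3) = 3. P is now [[1, 7]].
Step i=2: Q has 2 at row 1, column 2; remove that cell from P, ejecting 7. So w(2) = 7. P is now [[1]].
Step i=1: Q has 1 at row 1, column 1; remove that cell from P, ejecting 1. So w(1) = 1. P is now [].

So w = 1 7 3 6 4 2 5.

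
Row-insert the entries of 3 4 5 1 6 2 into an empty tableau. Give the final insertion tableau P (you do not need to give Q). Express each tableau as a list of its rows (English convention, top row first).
Insert 3: appended to row 1. P = [[3]].
Insert 4: appended to row 1. P = [[3, 4]].
Insert 5: appended to row 1. P = [[3, 4, 5]].
Insert 1: 1 bumps 3 from row 1; 3 starts row 2. P = [[1, 4, 5], [3]].
Insert 6: appended to row 1. P = [[1, 4, 5, 6], [3]].
Insert 2: 2 bumps 4 from row 1; 4 appends to row 2. P = [[1, 2, 5, 6], [3, 4]].

So P = [[1, 2, 5, 6], [3, 4]].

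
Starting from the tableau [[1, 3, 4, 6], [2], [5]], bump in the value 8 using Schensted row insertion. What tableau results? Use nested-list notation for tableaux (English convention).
8 is larger than every entry of row 1, so it is appended to row 1. The new tableau is [[1, 3, 4, 6, 8], [2], [5]].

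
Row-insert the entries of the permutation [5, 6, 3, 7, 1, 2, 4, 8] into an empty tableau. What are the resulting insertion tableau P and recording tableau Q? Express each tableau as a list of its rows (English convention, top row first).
P = [[1, 2, 4, 8], [3, 6, 7], [5]], Q = [[1, 2, 4, 8], [3, 6, 7], [5]]

Insert each entry of the permutation into P by Schensted row insertion, recording in Q the position of each new cell.

Insert 5: appended to row 1. P = [[5]], Q = [[1]].
Insert 6: appended to row 1. P = [[5, 6]], Q = [[1, 2]].
Insert 3: 3 bumps 5 from row 1; 5 starts row 2. P = [[3, 6], [5]], Q = [[1, 2], [3]].
Insert 7: appended to row 1. P = [[3, 6, 7], [5]], Q = [[1, 2, 4], [3]].
Insert 1: 1 bumps 3 from row 1; 3 bumps 5 from row 2; 5 starts row 3. P = [[1, 6, 7], [3], [5]], Q = [[1, 2, 4], [3], [5]].
Insert 2: 2 bumps 6 from row 1; 6 appends to row 2. P = [[1, 2, 7], [3, 6], [5]], Q = [[1, 2, 4], [3, 6], [5]].
Insert 4: 4 bumps 7 from row 1; 7 appends to row 2. P = [[1, 2, 4], [3, 6, 7], [5]], Q = [[1, 2, 4], [3, 6, 7], [5]].
Insert 8: appended to row 1. P = [[1, 2, 4, 8], [3, 6, 7], [5]], Q = [[1, 2, 4, 8], [3, 6, 7], [5]].

So P = [[1, 2, 4, 8], [3, 6, 7], [5]], Q = [[1, 2, 4, 8], [3, 6, 7], [5]].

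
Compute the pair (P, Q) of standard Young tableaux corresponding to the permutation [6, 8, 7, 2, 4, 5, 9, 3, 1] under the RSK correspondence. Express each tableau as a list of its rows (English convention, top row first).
P = [[1, 3, 5, 9], [2, 7], [4], [6], [8]], Q = [[1, 2, 6, 7], [3, 5], [4], [8], [9]]

Insert each entry of the permutation into P by Schensted row insertion, recording in Q the position of each new cell.

Insert 6: appended to row 1. P = [[6]].
Insert 8: appended to row 1. P = [[6, 8]].
Insert 7: 7 bumps 8 from row 1; 8 starts row 2. P = [[6, 7], [8]].
Insert 2: 2 bumps 6 from row 1; 6 bumps 8 from row 2; 8 starts row 3. P = [[2, 7], [6], [8]].
Insert 4: 4 bumps 7 from row 1; 7 appends to row 2. P = [[2, 4], [6, 7], [8]].
Insert 5: appended to row 1. P = [[2, 4, 5], [6, 7], [8]].
Insert 9: appended to row 1. P = [[2, 4, 5, 9], [6, 7], [8]].
Insert 3: 3 bumps 4 from row 1; 4 bumps 6 from row 2; 6 bumps 8 from row 3; 8 starts row 4. P = [[2, 3, 5, 9], [4, 7], [6], [8]].
Insert 1: 1 bumps 2 from row 1; 2 bumps 4 from row 2; 4 bumps 6 from row 3; 6 bumps 8 from row 4; 8 starts row 5. P = [[1, 3, 5, 9], [2, 7], [4], [6], [8]].

So P = [[1, 3, 5, 9], [2, 7], [4], [6], [8]], Q = [[1, 2, 6, 7], [3, 5], [4], [8], [9]].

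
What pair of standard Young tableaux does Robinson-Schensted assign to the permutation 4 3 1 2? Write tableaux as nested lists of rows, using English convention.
Insert each entry of the permutation into P by Schensted row insertion, recording in Q the position of each new cell.

Insert 4: appended to row 1. P = [[4]], Q = [[1]].
Insert 3: 3 bumps 4 from row 1; 4 starts row 2. P = [[3], [4]], Q = [[1], [2]].
Insert 1: 1 bumps 3 from row 1; 3 bumps 4 from row 2; 4 starts row 3. P = [[1], [3], [4]], Q = [[1], [2], [3]].
Insert 2: appended to row 1. P = [[1, 2], [3], [4]], Q = [[1, 4], [2], [3]].

So P = [[1, 2], [3], [4]], Q = [[1, 4], [2], [3]].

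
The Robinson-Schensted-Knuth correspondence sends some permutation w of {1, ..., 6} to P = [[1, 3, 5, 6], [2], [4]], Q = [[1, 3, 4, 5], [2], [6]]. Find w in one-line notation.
4 2 3 5 6 1

Reverse the RSK construction: for i from n down to 1, find the cell of Q containing i, remove the entry at that cell from P, and reverse-bump it up through P; the value ejected from row 1 is w(i).

Step i=6: Q has 6 at row 3, column 1; remove 4 from row 3 of P and reverse-bump: 4 enters row 2 and ejects 2; 2 enters row 1 and ejects 1. So w(6) = 1. P is now [[2, 3, 5, 6], [4]].
Step i=5: Q has 5 at row 1, column 4; remove that cell from P, ejecting 6. So w(5) = 6. P is now [[2, 3, 5], [4]].
Step i=4: Q has 4 at row 1, column 3; remove that cell from P, ejecting 5. So w(4) = 5. P is now [[2, 3], [4]].
Step i=3: Q has 3 at row 1, column 2; remove that cell from P, ejecting 3. So w(3) = 3. P is now [[2], [4]].
Step i=2: Q has 2 at row 2, column 1; remove 4 from row 2 of P and reverse-bump: 4 enters row 1 and ejects 2. So w(2) = 2. P is now [[4]].
Step i=1: Q has 1 at row 1, column 1; remove that cell from P, ejecting 4. So w(1) = 4. P is now [].

So w = 4 2 3 5 6 1.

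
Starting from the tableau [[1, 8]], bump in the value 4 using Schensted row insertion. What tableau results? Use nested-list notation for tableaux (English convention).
In row 1, 4 replaces 8 (the leftmost entry greater than 4); 8 is bumped to row 2. 8 starts a new row 2. The new tableau is [[1, 4], [8]].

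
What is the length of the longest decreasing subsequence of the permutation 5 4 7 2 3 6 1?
4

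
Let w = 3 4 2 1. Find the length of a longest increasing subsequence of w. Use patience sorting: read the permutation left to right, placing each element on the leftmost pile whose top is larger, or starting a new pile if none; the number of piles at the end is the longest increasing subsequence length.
3: new pile. tops = [3]
4: new pile. tops = [3, 4]
2: onto pile 1 (replacing 3). tops = [2, 4]
1: onto pile 1 (replacing 2). tops = [1, 4]

2 piles, so the longest increasing subsequence has length 2.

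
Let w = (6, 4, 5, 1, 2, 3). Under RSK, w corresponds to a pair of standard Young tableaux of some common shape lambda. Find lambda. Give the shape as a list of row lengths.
[3, 2, 1]

Row-insert each entry into an empty tableau.

After inserting 6: P = [[6]].
After inserting 4: P = [[4], [6]].
After inserting 5: P = [[4, 5], [6]].
After inserting 1: P = [[1, 5], [4], [6]].
After inserting 2: P = [[1, 2], [4, 5], [6]].
After inserting 3: P = [[1, 2, 3], [4, 5], [6]].

The final insertion tableau P = [[1, 2, 3], [4, 5], [6]] has shape [3, 2, 1].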